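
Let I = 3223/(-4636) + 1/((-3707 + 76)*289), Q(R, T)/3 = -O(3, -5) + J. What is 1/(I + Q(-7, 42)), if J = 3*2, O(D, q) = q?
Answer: 4864828324/157157245999 ≈ 0.030955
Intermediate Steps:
J = 6
Q(R, T) = 33 (Q(R, T) = 3*(-1*(-5) + 6) = 3*(5 + 6) = 3*11 = 33)
I = -3382088693/4864828324 (I = 3223*(-1/4636) + (1/289)/(-3631) = -3223/4636 - 1/3631*1/289 = -3223/4636 - 1/1049359 = -3382088693/4864828324 ≈ -0.69521)
1/(I + Q(-7, 42)) = 1/(-3382088693/4864828324 + 33) = 1/(157157245999/4864828324) = 4864828324/157157245999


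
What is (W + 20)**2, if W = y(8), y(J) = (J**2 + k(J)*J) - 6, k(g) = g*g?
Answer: 348100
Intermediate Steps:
k(g) = g**2
y(J) = -6 + J**2 + J**3 (y(J) = (J**2 + J**2*J) - 6 = (J**2 + J**3) - 6 = -6 + J**2 + J**3)
W = 570 (W = -6 + 8**2 + 8**3 = -6 + 64 + 512 = 570)
(W + 20)**2 = (570 + 20)**2 = 590**2 = 348100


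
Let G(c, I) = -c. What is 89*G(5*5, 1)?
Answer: -2225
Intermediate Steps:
89*G(5*5, 1) = 89*(-5*5) = 89*(-1*25) = 89*(-25) = -2225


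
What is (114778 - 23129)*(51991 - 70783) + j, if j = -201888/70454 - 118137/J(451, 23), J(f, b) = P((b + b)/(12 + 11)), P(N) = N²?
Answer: -242685502487139/140908 ≈ -1.7223e+9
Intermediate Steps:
J(f, b) = 4*b²/529 (J(f, b) = ((b + b)/(12 + 11))² = ((2*b)/23)² = ((2*b)*(1/23))² = (2*b/23)² = 4*b²/529)
j = -4162015875/140908 (j = -201888/70454 - 118137/((4/529)*23²) = -201888*1/70454 - 118137/((4/529)*529) = -100944/35227 - 118137/4 = -4162015875/140908 ≈ -29537.)
(114778 - 23129)*(51991 - 70783) + j = (114778 - 23129)*(51991 - 70783) - 4162015875/140908 = 91649*(-18792) - 4162015875/140908 = -1722268008 - 4162015875/140908 = -242685502487139/140908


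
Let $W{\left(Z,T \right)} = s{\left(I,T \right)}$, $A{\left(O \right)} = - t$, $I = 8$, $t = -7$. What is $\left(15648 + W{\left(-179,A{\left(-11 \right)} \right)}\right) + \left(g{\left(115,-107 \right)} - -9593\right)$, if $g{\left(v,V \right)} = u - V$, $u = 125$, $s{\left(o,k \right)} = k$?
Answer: $25480$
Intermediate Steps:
$A{\left(O \right)} = 7$ ($A{\left(O \right)} = \left(-1\right) \left(-7\right) = 7$)
$W{\left(Z,T \right)} = T$
$g{\left(v,V \right)} = 125 - V$
$\left(15648 + W{\left(-179,A{\left(-11 \right)} \right)}\right) + \left(g{\left(115,-107 \right)} - -9593\right) = \left(15648 + 7\right) + \left(\left(125 - -107\right) - -9593\right) = 15655 + \left(\left(125 + 107\right) + 9593\right) = 15655 + \left(232 + 9593\right) = 15655 + 9825 = 25480$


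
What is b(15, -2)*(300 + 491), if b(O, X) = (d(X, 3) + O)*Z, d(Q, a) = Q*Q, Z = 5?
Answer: 75145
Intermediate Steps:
d(Q, a) = Q²
b(O, X) = 5*O + 5*X² (b(O, X) = (X² + O)*5 = (O + X²)*5 = 5*O + 5*X²)
b(15, -2)*(300 + 491) = (5*15 + 5*(-2)²)*(300 + 491) = (75 + 5*4)*791 = (75 + 20)*791 = 95*791 = 75145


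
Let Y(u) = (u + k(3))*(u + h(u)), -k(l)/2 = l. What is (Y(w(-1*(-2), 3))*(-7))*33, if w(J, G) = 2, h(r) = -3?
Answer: -924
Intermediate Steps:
k(l) = -2*l
Y(u) = (-6 + u)*(-3 + u) (Y(u) = (u - 2*3)*(u - 3) = (u - 6)*(-3 + u) = (-6 + u)*(-3 + u))
(Y(w(-1*(-2), 3))*(-7))*33 = ((18 + 2² - 9*2)*(-7))*33 = ((18 + 4 - 18)*(-7))*33 = (4*(-7))*33 = -28*33 = -924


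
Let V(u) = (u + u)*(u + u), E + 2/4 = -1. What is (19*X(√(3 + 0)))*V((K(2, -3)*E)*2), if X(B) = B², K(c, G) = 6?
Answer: 73872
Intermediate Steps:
E = -3/2 (E = -½ - 1 = -3/2 ≈ -1.5000)
V(u) = 4*u² (V(u) = (2*u)*(2*u) = 4*u²)
(19*X(√(3 + 0)))*V((K(2, -3)*E)*2) = (19*(√(3 + 0))²)*(4*((6*(-3/2))*2)²) = (19*(√3)²)*(4*(-9*2)²) = (19*3)*(4*(-18)²) = 57*(4*324) = 57*1296 = 73872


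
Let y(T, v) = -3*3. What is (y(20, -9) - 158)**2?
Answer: 27889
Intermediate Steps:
y(T, v) = -9
(y(20, -9) - 158)**2 = (-9 - 158)**2 = (-167)**2 = 27889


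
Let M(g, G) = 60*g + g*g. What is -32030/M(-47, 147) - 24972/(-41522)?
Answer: 3979904/75059 ≈ 53.024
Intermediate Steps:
M(g, G) = g² + 60*g (M(g, G) = 60*g + g² = g² + 60*g)
-32030/M(-47, 147) - 24972/(-41522) = -32030*(-1/(47*(60 - 47))) - 24972/(-41522) = -32030/((-47*13)) - 24972*(-1/41522) = -32030/(-611) + 12486/20761 = -32030*(-1/611) + 12486/20761 = 32030/611 + 12486/20761 = 3979904/75059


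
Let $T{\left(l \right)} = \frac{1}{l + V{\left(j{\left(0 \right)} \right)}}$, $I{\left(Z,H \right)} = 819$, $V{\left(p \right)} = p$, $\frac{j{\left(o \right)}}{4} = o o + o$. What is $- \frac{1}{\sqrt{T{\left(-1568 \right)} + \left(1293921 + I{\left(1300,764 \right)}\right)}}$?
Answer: $- \frac{28 \sqrt{4060304638}}{2030152319} \approx -0.00087884$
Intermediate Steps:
$j{\left(o \right)} = 4 o + 4 o^{2}$ ($j{\left(o \right)} = 4 \left(o o + o\right) = 4 \left(o^{2} + o\right) = 4 \left(o + o^{2}\right) = 4 o + 4 o^{2}$)
$T{\left(l \right)} = \frac{1}{l}$ ($T{\left(l \right)} = \frac{1}{l + 4 \cdot 0 \left(1 + 0\right)} = \frac{1}{l + 4 \cdot 0 \cdot 1} = \frac{1}{l + 0} = \frac{1}{l}$)
$- \frac{1}{\sqrt{T{\left(-1568 \right)} + \left(1293921 + I{\left(1300,764 \right)}\right)}} = - \frac{1}{\sqrt{\frac{1}{-1568} + \left(1293921 + 819\right)}} = - \frac{1}{\sqrt{- \frac{1}{1568} + 1294740}} = - \frac{1}{\sqrt{\frac{2030152319}{1568}}} = - \frac{1}{\frac{1}{56} \sqrt{4060304638}} = - \frac{28 \sqrt{4060304638}}{2030152319}$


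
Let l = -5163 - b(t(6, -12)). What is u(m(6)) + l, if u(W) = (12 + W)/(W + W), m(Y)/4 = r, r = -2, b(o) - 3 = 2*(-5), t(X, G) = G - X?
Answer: -20625/4 ≈ -5156.3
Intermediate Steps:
b(o) = -7 (b(o) = 3 + 2*(-5) = 3 - 10 = -7)
m(Y) = -8 (m(Y) = 4*(-2) = -8)
l = -5156 (l = -5163 - 1*(-7) = -5163 + 7 = -5156)
u(W) = (12 + W)/(2*W) (u(W) = (12 + W)/((2*W)) = (12 + W)*(1/(2*W)) = (12 + W)/(2*W))
u(m(6)) + l = (½)*(12 - 8)/(-8) - 5156 = (½)*(-⅛)*4 - 5156 = -¼ - 5156 = -20625/4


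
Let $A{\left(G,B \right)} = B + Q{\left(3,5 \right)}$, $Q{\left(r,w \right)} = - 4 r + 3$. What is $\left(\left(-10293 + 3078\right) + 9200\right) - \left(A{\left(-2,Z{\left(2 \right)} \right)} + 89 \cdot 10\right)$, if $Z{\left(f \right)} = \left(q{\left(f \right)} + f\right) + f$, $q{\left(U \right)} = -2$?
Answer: $1102$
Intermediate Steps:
$Q{\left(r,w \right)} = 3 - 4 r$
$Z{\left(f \right)} = -2 + 2 f$ ($Z{\left(f \right)} = \left(-2 + f\right) + f = -2 + 2 f$)
$A{\left(G,B \right)} = -9 + B$ ($A{\left(G,B \right)} = B + \left(3 - 12\right) = B - 9 = -9 + B$)
$\left(\left(-10293 + 3078\right) + 9200\right) - \left(A{\left(-2,Z{\left(2 \right)} \right)} + 89 \cdot 10\right) = \left(\left(-10293 + 3078\right) + 9200\right) - \left(\left(-9 + \left(-2 + 2 \cdot 2\right)\right) + 89 \cdot 10\right) = \left(-7215 + 9200\right) - \left(\left(-9 + \left(-2 + 4\right)\right) + 890\right) = 1985 - \left(\left(-9 + 2\right) + 890\right) = 1985 - \left(-7 + 890\right) = 1985 - 883 = 1102$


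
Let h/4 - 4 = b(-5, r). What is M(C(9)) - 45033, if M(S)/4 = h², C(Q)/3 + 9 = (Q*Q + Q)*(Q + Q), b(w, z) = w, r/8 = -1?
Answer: -44969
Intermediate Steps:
r = -8 (r = 8*(-1) = -8)
h = -4 (h = 16 + 4*(-5) = 16 - 20 = -4)
C(Q) = -27 + 6*Q*(Q + Q²) (C(Q) = -27 + 3*((Q*Q + Q)*(Q + Q)) = -27 + 3*((Q² + Q)*(2*Q)) = -27 + 3*((Q + Q²)*(2*Q)) = -27 + 3*(2*Q*(Q + Q²)) = -27 + 6*Q*(Q + Q²))
M(S) = 64 (M(S) = 4*(-4)² = 4*16 = 64)
M(C(9)) - 45033 = 64 - 45033 = -44969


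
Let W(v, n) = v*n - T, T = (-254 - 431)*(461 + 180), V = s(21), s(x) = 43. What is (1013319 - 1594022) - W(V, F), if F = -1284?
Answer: -964576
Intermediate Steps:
V = 43
T = -439085 (T = -685*641 = -439085)
W(v, n) = 439085 + n*v (W(v, n) = v*n - 1*(-439085) = n*v + 439085 = 439085 + n*v)
(1013319 - 1594022) - W(V, F) = (1013319 - 1594022) - (439085 - 1284*43) = -580703 - (439085 - 55212) = -580703 - 1*383873 = -580703 - 383873 = -964576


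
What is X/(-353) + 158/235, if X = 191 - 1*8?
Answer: 12769/82955 ≈ 0.15393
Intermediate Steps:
X = 183 (X = 191 - 8 = 183)
X/(-353) + 158/235 = 183/(-353) + 158/235 = 183*(-1/353) + 158*(1/235) = -183/353 + 158/235 = 12769/82955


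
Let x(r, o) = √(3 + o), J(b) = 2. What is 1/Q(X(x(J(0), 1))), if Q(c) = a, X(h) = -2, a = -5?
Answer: -⅕ ≈ -0.20000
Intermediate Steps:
Q(c) = -5
1/Q(X(x(J(0), 1))) = 1/(-5) = -⅕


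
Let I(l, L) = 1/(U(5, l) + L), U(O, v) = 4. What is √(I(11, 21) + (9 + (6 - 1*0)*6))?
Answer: √1126/5 ≈ 6.7112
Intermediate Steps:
I(l, L) = 1/(4 + L)
√(I(11, 21) + (9 + (6 - 1*0)*6)) = √(1/(4 + 21) + (9 + (6 - 1*0)*6)) = √(1/25 + (9 + (6 + 0)*6)) = √(1/25 + (9 + 6*6)) = √(1/25 + (9 + 36)) = √(1/25 + 45) = √(1126/25) = √1126/5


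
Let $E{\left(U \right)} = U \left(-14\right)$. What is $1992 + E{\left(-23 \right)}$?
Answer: $2314$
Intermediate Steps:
$E{\left(U \right)} = - 14 U$
$1992 + E{\left(-23 \right)} = 1992 - -322 = 1992 + 322 = 2314$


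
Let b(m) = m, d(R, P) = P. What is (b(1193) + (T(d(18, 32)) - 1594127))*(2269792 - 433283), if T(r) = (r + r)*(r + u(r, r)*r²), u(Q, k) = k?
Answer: 929762065394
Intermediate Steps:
T(r) = 2*r*(r + r³) (T(r) = (r + r)*(r + r*r²) = (2*r)*(r + r³) = 2*r*(r + r³))
(b(1193) + (T(d(18, 32)) - 1594127))*(2269792 - 433283) = (1193 + (2*32²*(1 + 32²) - 1594127))*(2269792 - 433283) = (1193 + (2*1024*(1 + 1024) - 1594127))*1836509 = (1193 + (2*1024*1025 - 1594127))*1836509 = (1193 + (2099200 - 1594127))*1836509 = (1193 + 505073)*1836509 = 506266*1836509 = 929762065394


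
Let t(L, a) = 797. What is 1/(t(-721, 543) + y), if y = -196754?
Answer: -1/195957 ≈ -5.1032e-6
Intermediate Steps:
1/(t(-721, 543) + y) = 1/(797 - 196754) = 1/(-195957) = -1/195957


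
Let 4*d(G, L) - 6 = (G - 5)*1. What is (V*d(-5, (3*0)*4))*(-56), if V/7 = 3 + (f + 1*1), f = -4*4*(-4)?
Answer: 26656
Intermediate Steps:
f = 64 (f = -16*(-4) = 64)
d(G, L) = ¼ + G/4 (d(G, L) = 3/2 + ((G - 5)*1)/4 = 3/2 + ((-5 + G)*1)/4 = 3/2 + (-5 + G)/4 = 3/2 + (-5/4 + G/4) = ¼ + G/4)
V = 476 (V = 7*(3 + (64 + 1*1)) = 7*(3 + (64 + 1)) = 7*(3 + 65) = 7*68 = 476)
(V*d(-5, (3*0)*4))*(-56) = (476*(¼ + (¼)*(-5)))*(-56) = (476*(¼ - 5/4))*(-56) = (476*(-1))*(-56) = -476*(-56) = 26656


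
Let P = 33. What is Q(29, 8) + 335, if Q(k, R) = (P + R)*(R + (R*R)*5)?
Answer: 13783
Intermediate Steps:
Q(k, R) = (33 + R)*(R + 5*R**2) (Q(k, R) = (33 + R)*(R + (R*R)*5) = (33 + R)*(R + R**2*5) = (33 + R)*(R + 5*R**2))
Q(29, 8) + 335 = 8*(33 + 5*8**2 + 166*8) + 335 = 8*(33 + 5*64 + 1328) + 335 = 8*(33 + 320 + 1328) + 335 = 8*1681 + 335 = 13448 + 335 = 13783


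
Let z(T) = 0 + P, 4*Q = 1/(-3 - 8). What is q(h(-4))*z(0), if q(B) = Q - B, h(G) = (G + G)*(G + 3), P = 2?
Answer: -353/22 ≈ -16.045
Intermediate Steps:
Q = -1/44 (Q = 1/(4*(-3 - 8)) = (¼)/(-11) = (¼)*(-1/11) = -1/44 ≈ -0.022727)
h(G) = 2*G*(3 + G) (h(G) = (2*G)*(3 + G) = 2*G*(3 + G))
q(B) = -1/44 - B
z(T) = 2 (z(T) = 0 + 2 = 2)
q(h(-4))*z(0) = (-1/44 - 2*(-4)*(3 - 4))*2 = (-1/44 - 2*(-4)*(-1))*2 = (-1/44 - 1*8)*2 = (-1/44 - 8)*2 = -353/44*2 = -353/22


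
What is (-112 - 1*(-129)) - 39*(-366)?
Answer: 14291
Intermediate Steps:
(-112 - 1*(-129)) - 39*(-366) = (-112 + 129) + 14274 = 17 + 14274 = 14291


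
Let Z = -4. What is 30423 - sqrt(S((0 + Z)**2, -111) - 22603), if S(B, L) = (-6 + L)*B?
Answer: 30423 - 5*I*sqrt(979) ≈ 30423.0 - 156.44*I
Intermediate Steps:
S(B, L) = B*(-6 + L)
30423 - sqrt(S((0 + Z)**2, -111) - 22603) = 30423 - sqrt((0 - 4)**2*(-6 - 111) - 22603) = 30423 - sqrt((-4)**2*(-117) - 22603) = 30423 - sqrt(16*(-117) - 22603) = 30423 - sqrt(-1872 - 22603) = 30423 - sqrt(-24475) = 30423 - 5*I*sqrt(979)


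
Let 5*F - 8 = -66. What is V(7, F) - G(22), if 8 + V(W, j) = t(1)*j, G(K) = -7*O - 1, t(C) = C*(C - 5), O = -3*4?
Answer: -223/5 ≈ -44.600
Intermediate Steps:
O = -12
t(C) = C*(-5 + C)
F = -58/5 (F = 8/5 + (⅕)*(-66) = 8/5 - 66/5 = -58/5 ≈ -11.600)
G(K) = 83 (G(K) = -7*(-12) - 1 = 84 - 1 = 83)
V(W, j) = -8 - 4*j (V(W, j) = -8 + (1*(-5 + 1))*j = -8 + (1*(-4))*j = -8 - 4*j)
V(7, F) - G(22) = (-8 - 4*(-58/5)) - 1*83 = (-8 + 232/5) - 83 = 192/5 - 83 = -223/5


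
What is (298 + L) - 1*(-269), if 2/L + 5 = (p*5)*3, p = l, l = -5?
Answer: 22679/40 ≈ 566.97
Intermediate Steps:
p = -5
L = -1/40 (L = 2/(-5 - 5*5*3) = 2/(-5 - 25*3) = 2/(-5 - 75) = 2/(-80) = 2*(-1/80) = -1/40 ≈ -0.025000)
(298 + L) - 1*(-269) = (298 - 1/40) - 1*(-269) = 11919/40 + 269 = 22679/40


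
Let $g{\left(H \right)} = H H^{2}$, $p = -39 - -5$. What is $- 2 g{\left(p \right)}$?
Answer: $78608$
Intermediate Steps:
$p = -34$ ($p = -39 + 5 = -34$)
$g{\left(H \right)} = H^{3}$
$- 2 g{\left(p \right)} = - 2 \left(-34\right)^{3} = \left(-2\right) \left(-39304\right) = 78608$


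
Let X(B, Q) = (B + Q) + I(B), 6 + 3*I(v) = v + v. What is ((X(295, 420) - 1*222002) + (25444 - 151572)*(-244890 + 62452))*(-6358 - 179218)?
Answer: -12810488860458040/3 ≈ -4.2702e+15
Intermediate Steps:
I(v) = -2 + 2*v/3 (I(v) = -2 + (v + v)/3 = -2 + (2*v)/3 = -2 + 2*v/3)
X(B, Q) = -2 + Q + 5*B/3 (X(B, Q) = (B + Q) + (-2 + 2*B/3) = -2 + Q + 5*B/3)
((X(295, 420) - 1*222002) + (25444 - 151572)*(-244890 + 62452))*(-6358 - 179218) = (((-2 + 420 + (5/3)*295) - 1*222002) + (25444 - 151572)*(-244890 + 62452))*(-6358 - 179218) = (((-2 + 420 + 1475/3) - 222002) - 126128*(-182438))*(-185576) = ((2729/3 - 222002) + 23010540064)*(-185576) = (-663277/3 + 23010540064)*(-185576) = (69030956915/3)*(-185576) = -12810488860458040/3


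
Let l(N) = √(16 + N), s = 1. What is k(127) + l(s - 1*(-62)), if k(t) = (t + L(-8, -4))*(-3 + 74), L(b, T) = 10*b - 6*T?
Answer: 5041 + √79 ≈ 5049.9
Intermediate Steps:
L(b, T) = -6*T + 10*b
k(t) = -3976 + 71*t (k(t) = (t + (-6*(-4) + 10*(-8)))*(-3 + 74) = (t + (24 - 80))*71 = (t - 56)*71 = (-56 + t)*71 = -3976 + 71*t)
k(127) + l(s - 1*(-62)) = (-3976 + 71*127) + √(16 + (1 - 1*(-62))) = (-3976 + 9017) + √(16 + (1 + 62)) = 5041 + √(16 + 63) = 5041 + √79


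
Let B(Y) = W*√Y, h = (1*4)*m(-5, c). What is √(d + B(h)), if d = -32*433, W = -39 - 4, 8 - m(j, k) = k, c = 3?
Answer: √(-13856 - 86*√5) ≈ 118.53*I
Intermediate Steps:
m(j, k) = 8 - k
W = -43
h = 20 (h = (1*4)*(8 - 1*3) = 4*(8 - 3) = 4*5 = 20)
d = -13856
B(Y) = -43*√Y
√(d + B(h)) = √(-13856 - 86*√5)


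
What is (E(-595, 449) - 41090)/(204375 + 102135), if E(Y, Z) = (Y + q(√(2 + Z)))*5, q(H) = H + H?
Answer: -8813/61302 + √451/30651 ≈ -0.14307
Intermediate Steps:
q(H) = 2*H
E(Y, Z) = 5*Y + 10*√(2 + Z) (E(Y, Z) = (Y + 2*√(2 + Z))*5 = 5*Y + 10*√(2 + Z))
(E(-595, 449) - 41090)/(204375 + 102135) = ((5*(-595) + 10*√(2 + 449)) - 41090)/(204375 + 102135) = ((-2975 + 10*√451) - 41090)/306510 = (-44065 + 10*√451)*(1/306510) = -8813/61302 + √451/30651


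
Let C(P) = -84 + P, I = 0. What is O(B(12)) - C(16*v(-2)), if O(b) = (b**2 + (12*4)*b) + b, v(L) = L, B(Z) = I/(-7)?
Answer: 116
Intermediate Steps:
B(Z) = 0 (B(Z) = 0/(-7) = 0*(-1/7) = 0)
O(b) = b**2 + 49*b (O(b) = (b**2 + 48*b) + b = b**2 + 49*b)
O(B(12)) - C(16*v(-2)) = 0*(49 + 0) - (-84 + 16*(-2)) = 0*49 - (-84 - 32) = 0 - 1*(-116) = 0 + 116 = 116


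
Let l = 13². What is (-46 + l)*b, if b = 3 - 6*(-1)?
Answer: 1107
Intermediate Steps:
l = 169
b = 9 (b = 3 + 6 = 9)
(-46 + l)*b = (-46 + 169)*9 = 123*9 = 1107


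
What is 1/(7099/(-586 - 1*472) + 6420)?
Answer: 1058/6785261 ≈ 0.00015593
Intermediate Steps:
1/(7099/(-586 - 1*472) + 6420) = 1/(7099/(-586 - 472) + 6420) = 1/(7099/(-1058) + 6420) = 1/(7099*(-1/1058) + 6420) = 1/(-7099/1058 + 6420) = 1/(6785261/1058) = 1058/6785261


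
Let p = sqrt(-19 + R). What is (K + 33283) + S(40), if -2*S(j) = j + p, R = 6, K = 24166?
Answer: 57429 - I*sqrt(13)/2 ≈ 57429.0 - 1.8028*I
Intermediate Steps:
p = I*sqrt(13) (p = sqrt(-19 + 6) = sqrt(-13) = I*sqrt(13) ≈ 3.6056*I)
S(j) = -j/2 - I*sqrt(13)/2 (S(j) = -(j + I*sqrt(13))/2 = -j/2 - I*sqrt(13)/2)
(K + 33283) + S(40) = (24166 + 33283) + (-1/2*40 - I*sqrt(13)/2) = 57449 + (-20 - I*sqrt(13)/2) = 57429 - I*sqrt(13)/2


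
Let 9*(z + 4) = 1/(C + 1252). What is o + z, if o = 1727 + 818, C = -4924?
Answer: 83974967/33048 ≈ 2541.0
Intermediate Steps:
z = -132193/33048 (z = -4 + 1/(9*(-4924 + 1252)) = -4 + (1/9)/(-3672) = -4 + (1/9)*(-1/3672) = -4 - 1/33048 = -132193/33048 ≈ -4.0000)
o = 2545
o + z = 2545 - 132193/33048 = 83974967/33048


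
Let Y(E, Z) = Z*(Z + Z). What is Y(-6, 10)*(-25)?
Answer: -5000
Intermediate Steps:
Y(E, Z) = 2*Z**2 (Y(E, Z) = Z*(2*Z) = 2*Z**2)
Y(-6, 10)*(-25) = (2*10**2)*(-25) = (2*100)*(-25) = 200*(-25) = -5000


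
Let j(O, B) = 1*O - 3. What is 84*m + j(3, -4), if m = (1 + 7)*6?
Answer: 4032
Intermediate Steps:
j(O, B) = -3 + O (j(O, B) = O - 3 = -3 + O)
m = 48 (m = 8*6 = 48)
84*m + j(3, -4) = 84*48 + (-3 + 3) = 4032 + 0 = 4032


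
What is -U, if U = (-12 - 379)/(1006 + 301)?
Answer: 391/1307 ≈ 0.29916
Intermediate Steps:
U = -391/1307 ≈ -0.29916
-U = -1*(-391/1307) = 391/1307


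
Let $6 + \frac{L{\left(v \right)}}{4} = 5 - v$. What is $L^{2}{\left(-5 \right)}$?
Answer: $256$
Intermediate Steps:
$L{\left(v \right)} = -4 - 4 v$ ($L{\left(v \right)} = -24 + 4 \left(5 - v\right) = -24 - \left(-20 + 4 v\right) = -4 - 4 v$)
$L^{2}{\left(-5 \right)} = \left(-4 - -20\right)^{2} = \left(-4 + 20\right)^{2} = 16^{2} = 256$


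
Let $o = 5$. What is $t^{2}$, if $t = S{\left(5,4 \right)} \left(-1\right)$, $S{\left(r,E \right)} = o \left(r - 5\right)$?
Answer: $0$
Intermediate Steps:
$S{\left(r,E \right)} = -25 + 5 r$ ($S{\left(r,E \right)} = 5 \left(r - 5\right) = 5 \left(-5 + r\right) = -25 + 5 r$)
$t = 0$ ($t = \left(-25 + 5 \cdot 5\right) \left(-1\right) = \left(-25 + 25\right) \left(-1\right) = 0 \left(-1\right) = 0$)
$t^{2} = 0^{2} = 0$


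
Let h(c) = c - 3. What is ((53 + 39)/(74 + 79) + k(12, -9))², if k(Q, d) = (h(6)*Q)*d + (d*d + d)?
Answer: 1479479296/23409 ≈ 63201.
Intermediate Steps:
h(c) = -3 + c
k(Q, d) = d + d² + 3*Q*d (k(Q, d) = ((-3 + 6)*Q)*d + (d*d + d) = (3*Q)*d + (d² + d) = 3*Q*d + (d + d²) = d + d² + 3*Q*d)
((53 + 39)/(74 + 79) + k(12, -9))² = ((53 + 39)/(74 + 79) - 9*(1 - 9 + 3*12))² = (92/153 - 9*(1 - 9 + 36))² = (92*(1/153) - 9*28)² = (92/153 - 252)² = (-38464/153)² = 1479479296/23409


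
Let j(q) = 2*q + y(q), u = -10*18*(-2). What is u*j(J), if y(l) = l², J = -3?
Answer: 1080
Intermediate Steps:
u = 360 (u = -180*(-2) = 360)
j(q) = q² + 2*q (j(q) = 2*q + q² = q² + 2*q)
u*j(J) = 360*(-3*(2 - 3)) = 360*(-3*(-1)) = 360*3 = 1080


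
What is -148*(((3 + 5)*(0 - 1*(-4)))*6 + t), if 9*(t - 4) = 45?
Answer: -29748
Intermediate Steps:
t = 9 (t = 4 + (1/9)*45 = 4 + 5 = 9)
-148*(((3 + 5)*(0 - 1*(-4)))*6 + t) = -148*(((3 + 5)*(0 - 1*(-4)))*6 + 9) = -148*((8*(0 + 4))*6 + 9) = -148*((8*4)*6 + 9) = -148*(32*6 + 9) = -148*(192 + 9) = -148*201 = -29748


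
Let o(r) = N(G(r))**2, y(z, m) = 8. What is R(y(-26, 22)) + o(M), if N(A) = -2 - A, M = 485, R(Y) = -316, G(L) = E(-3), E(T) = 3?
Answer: -291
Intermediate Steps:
G(L) = 3
o(r) = 25 (o(r) = (-2 - 1*3)**2 = (-2 - 3)**2 = (-5)**2 = 25)
R(y(-26, 22)) + o(M) = -316 + 25 = -291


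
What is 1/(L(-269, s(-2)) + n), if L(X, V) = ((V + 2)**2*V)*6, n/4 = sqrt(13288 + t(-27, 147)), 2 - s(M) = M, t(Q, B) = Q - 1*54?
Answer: 54/33449 - sqrt(13207)/133796 ≈ 0.00075547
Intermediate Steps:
t(Q, B) = -54 + Q (t(Q, B) = Q - 54 = -54 + Q)
s(M) = 2 - M
n = 4*sqrt(13207) (n = 4*sqrt(13288 + (-54 - 27)) = 4*sqrt(13288 - 81) = 4*sqrt(13207) ≈ 459.69)
L(X, V) = 6*V*(2 + V)**2 (L(X, V) = ((2 + V)**2*V)*6 = (V*(2 + V)**2)*6 = 6*V*(2 + V)**2)
1/(L(-269, s(-2)) + n) = 1/(6*(2 - 1*(-2))*(2 + (2 - 1*(-2)))**2 + 4*sqrt(13207)) = 1/(6*(2 + 2)*(2 + (2 + 2))**2 + 4*sqrt(13207)) = 1/(6*4*(2 + 4)**2 + 4*sqrt(13207)) = 1/(6*4*6**2 + 4*sqrt(13207)) = 1/(6*4*36 + 4*sqrt(13207)) = 1/(864 + 4*sqrt(13207))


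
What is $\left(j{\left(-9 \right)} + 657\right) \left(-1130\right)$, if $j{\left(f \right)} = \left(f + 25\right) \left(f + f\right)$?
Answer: $-416970$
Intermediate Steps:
$j{\left(f \right)} = 2 f \left(25 + f\right)$ ($j{\left(f \right)} = \left(25 + f\right) 2 f = 2 f \left(25 + f\right)$)
$\left(j{\left(-9 \right)} + 657\right) \left(-1130\right) = \left(2 \left(-9\right) \left(25 - 9\right) + 657\right) \left(-1130\right) = \left(2 \left(-9\right) 16 + 657\right) \left(-1130\right) = \left(-288 + 657\right) \left(-1130\right) = 369 \left(-1130\right) = -416970$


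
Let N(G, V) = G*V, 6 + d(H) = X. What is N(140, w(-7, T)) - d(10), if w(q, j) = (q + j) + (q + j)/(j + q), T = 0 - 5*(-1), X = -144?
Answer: 10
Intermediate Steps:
d(H) = -150 (d(H) = -6 - 144 = -150)
T = 5 (T = 0 + 5 = 5)
w(q, j) = 1 + j + q (w(q, j) = (j + q) + (j + q)/(j + q) = (j + q) + 1 = 1 + j + q)
N(140, w(-7, T)) - d(10) = 140*(1 + 5 - 7) - 1*(-150) = 140*(-1) + 150 = -140 + 150 = 10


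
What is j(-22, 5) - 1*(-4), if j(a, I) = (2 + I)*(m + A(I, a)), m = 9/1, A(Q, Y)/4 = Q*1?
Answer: 207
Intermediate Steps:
A(Q, Y) = 4*Q (A(Q, Y) = 4*(Q*1) = 4*Q)
m = 9 (m = 9*1 = 9)
j(a, I) = (2 + I)*(9 + 4*I)
j(-22, 5) - 1*(-4) = (18 + 4*5² + 17*5) - 1*(-4) = (18 + 4*25 + 85) + 4 = (18 + 100 + 85) + 4 = 203 + 4 = 207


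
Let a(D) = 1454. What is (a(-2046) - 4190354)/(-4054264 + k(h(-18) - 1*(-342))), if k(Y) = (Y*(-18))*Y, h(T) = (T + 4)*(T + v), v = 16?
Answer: 1047225/1629616 ≈ 0.64262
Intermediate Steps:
h(T) = (4 + T)*(16 + T) (h(T) = (T + 4)*(T + 16) = (4 + T)*(16 + T))
k(Y) = -18*Y**2 (k(Y) = (-18*Y)*Y = -18*Y**2)
(a(-2046) - 4190354)/(-4054264 + k(h(-18) - 1*(-342))) = (1454 - 4190354)/(-4054264 - 18*((64 + (-18)**2 + 20*(-18)) - 1*(-342))**2) = -4188900/(-4054264 - 18*((64 + 324 - 360) + 342)**2) = -4188900/(-4054264 - 18*(28 + 342)**2) = -4188900/(-4054264 - 18*370**2) = -4188900/(-4054264 - 18*136900) = -4188900/(-4054264 - 2464200) = -4188900/(-6518464) = -4188900*(-1/6518464) = 1047225/1629616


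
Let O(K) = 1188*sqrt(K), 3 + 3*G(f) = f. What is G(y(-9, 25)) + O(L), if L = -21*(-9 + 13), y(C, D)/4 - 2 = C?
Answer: -31/3 + 2376*I*sqrt(21) ≈ -10.333 + 10888.0*I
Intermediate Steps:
y(C, D) = 8 + 4*C
G(f) = -1 + f/3
L = -84 (L = -21*4 = -84)
G(y(-9, 25)) + O(L) = (-1 + (8 + 4*(-9))/3) + 1188*sqrt(-84) = (-1 + (8 - 36)/3) + 1188*(2*I*sqrt(21)) = (-1 + (1/3)*(-28)) + 2376*I*sqrt(21) = (-1 - 28/3) + 2376*I*sqrt(21) = -31/3 + 2376*I*sqrt(21)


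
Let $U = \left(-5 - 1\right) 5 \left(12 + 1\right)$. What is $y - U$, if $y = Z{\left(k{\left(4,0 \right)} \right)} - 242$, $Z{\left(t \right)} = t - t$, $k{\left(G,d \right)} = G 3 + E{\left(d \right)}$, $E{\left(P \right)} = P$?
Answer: $148$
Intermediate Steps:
$k{\left(G,d \right)} = d + 3 G$ ($k{\left(G,d \right)} = G 3 + d = 3 G + d = d + 3 G$)
$Z{\left(t \right)} = 0$
$y = -242$ ($y = 0 - 242 = -242$)
$U = -390$ ($U = \left(-6\right) 5 \cdot 13 = \left(-30\right) 13 = -390$)
$y - U = -242 - -390 = -242 + 390 = 148$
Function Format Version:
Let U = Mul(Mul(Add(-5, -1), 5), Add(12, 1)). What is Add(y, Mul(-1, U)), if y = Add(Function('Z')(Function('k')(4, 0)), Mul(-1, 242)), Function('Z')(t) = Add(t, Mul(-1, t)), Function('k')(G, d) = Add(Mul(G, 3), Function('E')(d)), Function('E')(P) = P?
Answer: 148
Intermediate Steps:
Function('k')(G, d) = Add(d, Mul(3, G)) (Function('k')(G, d) = Add(Mul(G, 3), d) = Add(Mul(3, G), d) = Add(d, Mul(3, G)))
Function('Z')(t) = 0
y = -242 (y = Add(0, Mul(-1, 242)) = Add(0, -242) = -242)
U = -390 (U = Mul(Mul(-6, 5), 13) = Mul(-30, 13) = -390)
Add(y, Mul(-1, U)) = Add(-242, Mul(-1, -390)) = Add(-242, 390) = 148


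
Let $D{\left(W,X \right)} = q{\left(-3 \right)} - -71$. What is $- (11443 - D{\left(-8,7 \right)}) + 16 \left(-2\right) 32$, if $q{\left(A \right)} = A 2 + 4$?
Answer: $-12398$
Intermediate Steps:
$q{\left(A \right)} = 4 + 2 A$ ($q{\left(A \right)} = 2 A + 4 = 4 + 2 A$)
$D{\left(W,X \right)} = 69$ ($D{\left(W,X \right)} = \left(4 + 2 \left(-3\right)\right) - -71 = \left(4 - 6\right) + 71 = -2 + 71 = 69$)
$- (11443 - D{\left(-8,7 \right)}) + 16 \left(-2\right) 32 = - (11443 - 69) + 16 \left(-2\right) 32 = - (11443 - 69) - 1024 = \left(-1\right) 11374 - 1024 = -11374 - 1024 = -12398$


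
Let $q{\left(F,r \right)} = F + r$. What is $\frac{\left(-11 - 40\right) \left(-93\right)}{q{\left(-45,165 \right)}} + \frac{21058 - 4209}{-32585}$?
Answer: $\frac{290531}{7448} \approx 39.008$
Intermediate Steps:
$\frac{\left(-11 - 40\right) \left(-93\right)}{q{\left(-45,165 \right)}} + \frac{21058 - 4209}{-32585} = \frac{\left(-11 - 40\right) \left(-93\right)}{-45 + 165} + \frac{21058 - 4209}{-32585} = \frac{\left(-51\right) \left(-93\right)}{120} + \left(21058 - 4209\right) \left(- \frac{1}{32585}\right) = 4743 \cdot \frac{1}{120} + 16849 \left(- \frac{1}{32585}\right) = \frac{1581}{40} - \frac{2407}{4655} = \frac{290531}{7448}$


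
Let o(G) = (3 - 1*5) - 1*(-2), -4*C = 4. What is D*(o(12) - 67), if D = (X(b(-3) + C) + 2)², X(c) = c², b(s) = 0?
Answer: -603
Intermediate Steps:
C = -1 (C = -¼*4 = -1)
o(G) = 0 (o(G) = (3 - 5) + 2 = -2 + 2 = 0)
D = 9 (D = ((0 - 1)² + 2)² = ((-1)² + 2)² = (1 + 2)² = 3² = 9)
D*(o(12) - 67) = 9*(0 - 67) = 9*(-67) = -603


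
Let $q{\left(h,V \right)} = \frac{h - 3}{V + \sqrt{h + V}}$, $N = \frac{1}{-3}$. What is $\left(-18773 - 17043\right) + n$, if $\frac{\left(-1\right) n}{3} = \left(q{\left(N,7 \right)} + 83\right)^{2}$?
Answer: $- \frac{906603787}{16129} - \frac{418840 \sqrt{15}}{16129} \approx -56310.0$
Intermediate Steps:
$N = - \frac{1}{3} \approx -0.33333$
$q{\left(h,V \right)} = \frac{-3 + h}{V + \sqrt{V + h}}$
$n = - 3 \left(83 - \frac{10}{3 \left(7 + \frac{2 \sqrt{15}}{3}\right)}\right)^{2}$ ($n = - 3 \left(\frac{-3 - \frac{1}{3}}{7 + \sqrt{7 - \frac{1}{3}}} + 83\right)^{2} = - 3 \left(\frac{1}{7 + \sqrt{\frac{20}{3}}} \left(- \frac{10}{3}\right) + 83\right)^{2} = - 3 \left(\frac{1}{7 + \frac{2 \sqrt{15}}{3}} \left(- \frac{10}{3}\right) + 83\right)^{2} = - 3 \left(- \frac{10}{3 \left(7 + \frac{2 \sqrt{15}}{3}\right)} + 83\right)^{2} = - 3 \left(83 - \frac{10}{3 \left(7 + \frac{2 \sqrt{15}}{3}\right)}\right)^{2} \approx -20494.0$)
$\left(-18773 - 17043\right) + n = \left(-18773 - 17043\right) - \left(\frac{328927523}{16129} + \frac{418840 \sqrt{15}}{16129}\right) = -35816 - \left(\frac{328927523}{16129} + \frac{418840 \sqrt{15}}{16129}\right) = - \frac{906603787}{16129} - \frac{418840 \sqrt{15}}{16129}$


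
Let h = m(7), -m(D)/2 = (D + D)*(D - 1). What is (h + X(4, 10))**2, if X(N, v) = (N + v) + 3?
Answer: 22801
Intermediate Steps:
X(N, v) = 3 + N + v
m(D) = -4*D*(-1 + D) (m(D) = -2*(D + D)*(D - 1) = -2*2*D*(-1 + D) = -4*D*(-1 + D))
h = -168 (h = 4*7*(1 - 1*7) = 4*7*(1 - 7) = 4*7*(-6) = -168)
(h + X(4, 10))**2 = (-168 + (3 + 4 + 10))**2 = (-168 + 17)**2 = (-151)**2 = 22801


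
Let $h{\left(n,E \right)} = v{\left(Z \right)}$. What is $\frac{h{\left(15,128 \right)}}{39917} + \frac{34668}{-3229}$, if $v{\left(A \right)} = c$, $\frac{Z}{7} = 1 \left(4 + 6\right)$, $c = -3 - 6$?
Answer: $- \frac{1383871617}{128891993} \approx -10.737$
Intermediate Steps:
$c = -9$ ($c = -3 - 6 = -9$)
$Z = 70$ ($Z = 7 \cdot 1 \left(4 + 6\right) = 7 \cdot 1 \cdot 10 = 7 \cdot 10 = 70$)
$v{\left(A \right)} = -9$
$h{\left(n,E \right)} = -9$
$\frac{h{\left(15,128 \right)}}{39917} + \frac{34668}{-3229} = - \frac{9}{39917} + \frac{34668}{-3229} = \left(-9\right) \frac{1}{39917} + 34668 \left(- \frac{1}{3229}\right) = - \frac{9}{39917} - \frac{34668}{3229} = - \frac{1383871617}{128891993}$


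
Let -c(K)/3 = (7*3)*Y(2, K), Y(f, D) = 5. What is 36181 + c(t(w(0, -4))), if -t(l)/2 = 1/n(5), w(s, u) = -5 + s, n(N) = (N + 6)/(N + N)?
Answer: 35866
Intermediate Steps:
n(N) = (6 + N)/(2*N) (n(N) = (6 + N)/((2*N)) = (6 + N)*(1/(2*N)) = (6 + N)/(2*N))
t(l) = -20/11 (t(l) = -2*10/(6 + 5) = -2/((½)*(⅕)*11) = -2/11/10 = -2*10/11 = -20/11)
c(K) = -315 (c(K) = -3*7*3*5 = -63*5 = -3*105 = -315)
36181 + c(t(w(0, -4))) = 36181 - 315 = 35866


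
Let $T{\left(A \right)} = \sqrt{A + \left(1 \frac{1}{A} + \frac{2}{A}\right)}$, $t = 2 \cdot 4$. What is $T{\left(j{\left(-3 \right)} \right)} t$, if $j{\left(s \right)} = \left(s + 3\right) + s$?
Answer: $16 i \approx 16.0 i$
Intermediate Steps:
$t = 8$
$j{\left(s \right)} = 3 + 2 s$ ($j{\left(s \right)} = \left(3 + s\right) + s = 3 + 2 s$)
$T{\left(A \right)} = \sqrt{A + \frac{3}{A}}$ ($T{\left(A \right)} = \sqrt{A + \left(\frac{1}{A} + \frac{2}{A}\right)} = \sqrt{A + \frac{3}{A}}$)
$T{\left(j{\left(-3 \right)} \right)} t = \sqrt{\left(3 + 2 \left(-3\right)\right) + \frac{3}{3 + 2 \left(-3\right)}} 8 = \sqrt{\left(3 - 6\right) + \frac{3}{3 - 6}} \cdot 8 = \sqrt{-3 + \frac{3}{-3}} \cdot 8 = \sqrt{-3 + 3 \left(- \frac{1}{3}\right)} 8 = \sqrt{-3 - 1} \cdot 8 = \sqrt{-4} \cdot 8 = 2 i 8 = 16 i$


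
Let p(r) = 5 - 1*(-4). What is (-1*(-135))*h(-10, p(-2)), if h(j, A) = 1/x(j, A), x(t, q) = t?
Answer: -27/2 ≈ -13.500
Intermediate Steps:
p(r) = 9 (p(r) = 5 + 4 = 9)
h(j, A) = 1/j
(-1*(-135))*h(-10, p(-2)) = -1*(-135)/(-10) = 135*(-⅒) = -27/2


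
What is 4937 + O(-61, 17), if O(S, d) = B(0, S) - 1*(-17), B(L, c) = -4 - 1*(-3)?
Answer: 4953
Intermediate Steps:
B(L, c) = -1 (B(L, c) = -4 + 3 = -1)
O(S, d) = 16 (O(S, d) = -1 - 1*(-17) = -1 + 17 = 16)
4937 + O(-61, 17) = 4937 + 16 = 4953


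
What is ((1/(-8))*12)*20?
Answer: -30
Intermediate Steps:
((1/(-8))*12)*20 = ((1*(-⅛))*12)*20 = -⅛*12*20 = -3/2*20 = -30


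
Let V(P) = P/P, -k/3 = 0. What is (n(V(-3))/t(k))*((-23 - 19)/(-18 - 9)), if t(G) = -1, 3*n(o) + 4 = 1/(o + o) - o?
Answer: 7/3 ≈ 2.3333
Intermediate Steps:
k = 0 (k = -3*0 = 0)
V(P) = 1
n(o) = -4/3 - o/3 + 1/(6*o) (n(o) = -4/3 + (1/(o + o) - o)/3 = -4/3 + (1/(2*o) - o)/3 = -4/3 + (-o/3 + 1/(6*o)) = -4/3 - o/3 + 1/(6*o))
(n(V(-3))/t(k))*((-23 - 19)/(-18 - 9)) = (((⅙)*(1 - 2*1*(4 + 1))/1)/(-1))*((-23 - 19)/(-18 - 9)) = (-(1 - 2*1*5)/6)*(-42/(-27)) = (-(1 - 10)/6)*(-42*(-1/27)) = -(-9)/6*(14/9) = -1*(-3/2)*(14/9) = (3/2)*(14/9) = 7/3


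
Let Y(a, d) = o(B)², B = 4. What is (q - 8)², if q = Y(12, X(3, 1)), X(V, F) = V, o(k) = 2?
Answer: 16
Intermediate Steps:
Y(a, d) = 4 (Y(a, d) = 2² = 4)
q = 4
(q - 8)² = (4 - 8)² = (-4)² = 16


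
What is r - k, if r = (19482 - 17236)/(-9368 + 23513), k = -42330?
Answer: 598760096/14145 ≈ 42330.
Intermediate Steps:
r = 2246/14145 ≈ 0.15878
r - k = 2246/14145 - 1*(-42330) = 2246/14145 + 42330 = 598760096/14145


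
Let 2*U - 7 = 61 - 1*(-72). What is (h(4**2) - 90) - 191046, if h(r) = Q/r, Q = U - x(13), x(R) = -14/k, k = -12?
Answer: -18348643/96 ≈ -1.9113e+5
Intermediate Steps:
x(R) = 7/6 (x(R) = -14/(-12) = -14*(-1/12) = 7/6)
U = 70 (U = 7/2 + (61 - 1*(-72))/2 = 7/2 + (61 + 72)/2 = 7/2 + (1/2)*133 = 7/2 + 133/2 = 70)
Q = 413/6 (Q = 70 - 1*7/6 = 70 - 7/6 = 413/6 ≈ 68.833)
h(r) = 413/(6*r)
(h(4**2) - 90) - 191046 = (413/(6*(4**2)) - 90) - 191046 = ((413/6)/16 - 90) - 191046 = ((413/6)*(1/16) - 90) - 191046 = (413/96 - 90) - 191046 = -8227/96 - 191046 = -18348643/96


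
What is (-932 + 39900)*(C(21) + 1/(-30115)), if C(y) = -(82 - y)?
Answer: -71584839488/30115 ≈ -2.3770e+6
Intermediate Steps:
C(y) = -82 + y
(-932 + 39900)*(C(21) + 1/(-30115)) = (-932 + 39900)*((-82 + 21) + 1/(-30115)) = 38968*(-61 - 1/30115) = 38968*(-1837016/30115) = -71584839488/30115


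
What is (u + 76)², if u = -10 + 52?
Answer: 13924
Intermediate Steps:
u = 42
(u + 76)² = (42 + 76)² = 118² = 13924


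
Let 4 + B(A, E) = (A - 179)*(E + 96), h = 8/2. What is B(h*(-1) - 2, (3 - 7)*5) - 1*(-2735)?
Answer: -11329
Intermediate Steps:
h = 4 (h = 8*(½) = 4)
B(A, E) = -4 + (-179 + A)*(96 + E) (B(A, E) = -4 + (A - 179)*(E + 96) = -4 + (-179 + A)*(96 + E))
B(h*(-1) - 2, (3 - 7)*5) - 1*(-2735) = (-17188 - 179*(3 - 7)*5 + 96*(4*(-1) - 2) + (4*(-1) - 2)*((3 - 7)*5)) - 1*(-2735) = (-17188 - (-716)*5 + 96*(-4 - 2) + (-4 - 2)*(-4*5)) + 2735 = (-17188 - 179*(-20) + 96*(-6) - 6*(-20)) + 2735 = (-17188 + 3580 - 576 + 120) + 2735 = -14064 + 2735 = -11329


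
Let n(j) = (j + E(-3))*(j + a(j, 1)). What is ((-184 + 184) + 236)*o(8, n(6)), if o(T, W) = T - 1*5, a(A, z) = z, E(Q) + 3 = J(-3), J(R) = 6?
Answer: 708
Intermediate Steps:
E(Q) = 3 (E(Q) = -3 + 6 = 3)
n(j) = (1 + j)*(3 + j) (n(j) = (j + 3)*(j + 1) = (3 + j)*(1 + j) = (1 + j)*(3 + j))
o(T, W) = -5 + T (o(T, W) = T - 5 = -5 + T)
((-184 + 184) + 236)*o(8, n(6)) = ((-184 + 184) + 236)*(-5 + 8) = (0 + 236)*3 = 236*3 = 708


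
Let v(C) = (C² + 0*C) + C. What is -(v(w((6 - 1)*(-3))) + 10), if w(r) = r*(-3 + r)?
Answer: -73180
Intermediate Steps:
v(C) = C + C² (v(C) = (C² + 0) + C = C² + C = C + C²)
-(v(w((6 - 1)*(-3))) + 10) = -((((6 - 1)*(-3))*(-3 + (6 - 1)*(-3)))*(1 + ((6 - 1)*(-3))*(-3 + (6 - 1)*(-3))) + 10) = -(((5*(-3))*(-3 + 5*(-3)))*(1 + (5*(-3))*(-3 + 5*(-3))) + 10) = -((-15*(-3 - 15))*(1 - 15*(-3 - 15)) + 10) = -((-15*(-18))*(1 - 15*(-18)) + 10) = -(270*(1 + 270) + 10) = -(270*271 + 10) = -(73170 + 10) = -1*73180 = -73180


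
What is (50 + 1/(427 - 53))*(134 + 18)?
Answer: 1421276/187 ≈ 7600.4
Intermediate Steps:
(50 + 1/(427 - 53))*(134 + 18) = (50 + 1/374)*152 = (18701/374)*152 = 1421276/187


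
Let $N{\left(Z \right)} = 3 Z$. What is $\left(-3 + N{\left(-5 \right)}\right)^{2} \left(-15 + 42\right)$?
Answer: $8748$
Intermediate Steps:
$\left(-3 + N{\left(-5 \right)}\right)^{2} \left(-15 + 42\right) = \left(-3 + 3 \left(-5\right)\right)^{2} \left(-15 + 42\right) = \left(-3 - 15\right)^{2} \cdot 27 = \left(-18\right)^{2} \cdot 27 = 324 \cdot 27 = 8748$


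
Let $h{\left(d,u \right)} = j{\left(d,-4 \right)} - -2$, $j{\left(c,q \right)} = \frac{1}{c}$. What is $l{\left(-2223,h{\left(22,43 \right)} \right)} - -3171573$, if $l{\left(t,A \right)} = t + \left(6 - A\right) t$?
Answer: $\frac{69532299}{22} \approx 3.1606 \cdot 10^{6}$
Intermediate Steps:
$h{\left(d,u \right)} = 2 + \frac{1}{d}$ ($h{\left(d,u \right)} = \frac{1}{d} - -2 = \frac{1}{d} + 2 = 2 + \frac{1}{d}$)
$l{\left(t,A \right)} = t + t \left(6 - A\right)$
$l{\left(-2223,h{\left(22,43 \right)} \right)} - -3171573 = - 2223 \left(7 - \left(2 + \frac{1}{22}\right)\right) - -3171573 = - 2223 \left(7 - \left(2 + \frac{1}{22}\right)\right) + 3171573 = - 2223 \left(7 - \frac{45}{22}\right) + 3171573 = \left(-2223\right) \frac{109}{22} + 3171573 = - \frac{242307}{22} + 3171573 = \frac{69532299}{22}$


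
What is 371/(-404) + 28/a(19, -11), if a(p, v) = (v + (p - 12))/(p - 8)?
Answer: -31479/404 ≈ -77.918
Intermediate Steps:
a(p, v) = (-12 + p + v)/(-8 + p) (a(p, v) = (v + (-12 + p))/(-8 + p) = (-12 + p + v)/(-8 + p))
371/(-404) + 28/a(19, -11) = 371/(-404) + 28/(((-12 + 19 - 11)/(-8 + 19))) = 371*(-1/404) + 28/((-4/11)) = -371/404 + 28/(((1/11)*(-4))) = -371/404 + 28/(-4/11) = -371/404 + 28*(-11/4) = -371/404 - 77 = -31479/404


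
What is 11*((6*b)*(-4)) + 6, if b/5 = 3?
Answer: -3954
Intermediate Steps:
b = 15 (b = 5*3 = 15)
11*((6*b)*(-4)) + 6 = 11*((6*15)*(-4)) + 6 = 11*(90*(-4)) + 6 = 11*(-360) + 6 = -3960 + 6 = -3954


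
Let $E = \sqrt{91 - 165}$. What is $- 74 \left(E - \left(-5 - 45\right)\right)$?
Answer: $-3700 - 74 i \sqrt{74} \approx -3700.0 - 636.57 i$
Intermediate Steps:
$E = i \sqrt{74}$ ($E = \sqrt{-74} = i \sqrt{74} \approx 8.6023 i$)
$- 74 \left(E - \left(-5 - 45\right)\right) = - 74 \left(i \sqrt{74} - \left(-5 - 45\right)\right) = - 74 \left(i \sqrt{74} - -50\right) = - 74 \left(i \sqrt{74} + 50\right) = - 74 \left(50 + i \sqrt{74}\right) = -3700 - 74 i \sqrt{74}$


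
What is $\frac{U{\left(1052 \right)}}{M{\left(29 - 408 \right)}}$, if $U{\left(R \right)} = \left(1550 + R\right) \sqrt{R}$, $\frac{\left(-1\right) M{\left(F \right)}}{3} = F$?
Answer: $\frac{5204 \sqrt{263}}{1137} \approx 74.226$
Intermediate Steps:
$M{\left(F \right)} = - 3 F$
$U{\left(R \right)} = \sqrt{R} \left(1550 + R\right)$
$\frac{U{\left(1052 \right)}}{M{\left(29 - 408 \right)}} = \frac{\sqrt{1052} \left(1550 + 1052\right)}{\left(-3\right) \left(29 - 408\right)} = \frac{2 \sqrt{263} \cdot 2602}{\left(-3\right) \left(29 - 408\right)} = \frac{5204 \sqrt{263}}{\left(-3\right) \left(-379\right)} = \frac{5204 \sqrt{263}}{1137}$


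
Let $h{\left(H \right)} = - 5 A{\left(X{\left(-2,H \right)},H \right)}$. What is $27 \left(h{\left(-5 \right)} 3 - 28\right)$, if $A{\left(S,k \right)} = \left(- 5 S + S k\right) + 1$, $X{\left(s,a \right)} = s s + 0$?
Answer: $15039$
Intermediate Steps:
$X{\left(s,a \right)} = s^{2}$ ($X{\left(s,a \right)} = s^{2} + 0 = s^{2}$)
$A{\left(S,k \right)} = 1 - 5 S + S k$
$h{\left(H \right)} = 95 - 20 H$ ($h{\left(H \right)} = - 5 \left(1 - 5 \left(-2\right)^{2} + \left(-2\right)^{2} H\right) = - 5 \left(1 - 20 + 4 H\right) = - 5 \left(-19 + 4 H\right) = 95 - 20 H$)
$27 \left(h{\left(-5 \right)} 3 - 28\right) = 27 \left(\left(95 - -100\right) 3 - 28\right) = 27 \left(\left(95 + 100\right) 3 - 28\right) = 27 \left(195 \cdot 3 - 28\right) = 27 \left(585 - 28\right) = 27 \cdot 557 = 15039$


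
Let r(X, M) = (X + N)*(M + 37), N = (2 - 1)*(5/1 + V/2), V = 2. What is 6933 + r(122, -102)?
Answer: -1387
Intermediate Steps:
N = 6 (N = (2 - 1)*(5/1 + 2/2) = 1*(5*1 + 2*(½)) = 1*(5 + 1) = 1*6 = 6)
r(X, M) = (6 + X)*(37 + M) (r(X, M) = (X + 6)*(M + 37) = (6 + X)*(37 + M))
6933 + r(122, -102) = 6933 + (222 + 6*(-102) + 37*122 - 102*122) = 6933 + (222 - 612 + 4514 - 12444) = 6933 - 8320 = -1387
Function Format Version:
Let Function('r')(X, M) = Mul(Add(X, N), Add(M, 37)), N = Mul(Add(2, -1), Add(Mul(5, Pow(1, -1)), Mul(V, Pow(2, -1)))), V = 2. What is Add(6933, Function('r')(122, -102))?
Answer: -1387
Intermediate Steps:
N = 6 (N = Mul(Add(2, -1), Add(Mul(5, Pow(1, -1)), Mul(2, Pow(2, -1)))) = Mul(1, Add(Mul(5, 1), Mul(2, Rational(1, 2)))) = Mul(1, Add(5, 1)) = Mul(1, 6) = 6)
Function('r')(X, M) = Mul(Add(6, X), Add(37, M)) (Function('r')(X, M) = Mul(Add(X, 6), Add(M, 37)) = Mul(Add(6, X), Add(37, M)))
Add(6933, Function('r')(122, -102)) = Add(6933, Add(222, Mul(6, -102), Mul(37, 122), Mul(-102, 122))) = Add(6933, Add(222, -612, 4514, -12444)) = Add(6933, -8320) = -1387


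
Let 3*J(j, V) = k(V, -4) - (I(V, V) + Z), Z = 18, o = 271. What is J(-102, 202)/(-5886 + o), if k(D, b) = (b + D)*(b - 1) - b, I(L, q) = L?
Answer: 402/5615 ≈ 0.071594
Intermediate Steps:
k(D, b) = -b + (-1 + b)*(D + b) (k(D, b) = (D + b)*(-1 + b) - b = (-1 + b)*(D + b) - b = -b + (-1 + b)*(D + b))
J(j, V) = 2 - 2*V (J(j, V) = (((-4)**2 - V - 2*(-4) + V*(-4)) - (V + 18))/3 = ((16 - V + 8 - 4*V) - (18 + V))/3 = ((24 - 5*V) + (-18 - V))/3 = (6 - 6*V)/3 = 2 - 2*V)
J(-102, 202)/(-5886 + o) = (2 - 2*202)/(-5886 + 271) = (2 - 404)/(-5615) = -402*(-1/5615) = 402/5615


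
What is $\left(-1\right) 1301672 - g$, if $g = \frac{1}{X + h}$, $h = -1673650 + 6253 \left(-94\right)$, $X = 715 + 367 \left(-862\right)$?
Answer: $- \frac{3354501162711}{2577071} \approx -1.3017 \cdot 10^{6}$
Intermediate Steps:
$X = -315639$ ($X = 715 - 316354 = -315639$)
$h = -2261432$ ($h = -1673650 - 587782 = -2261432$)
$g = - \frac{1}{2577071}$ ($g = \frac{1}{-315639 - 2261432} = \frac{1}{-2577071} = - \frac{1}{2577071} \approx -3.8804 \cdot 10^{-7}$)
$\left(-1\right) 1301672 - g = \left(-1\right) 1301672 - - \frac{1}{2577071} = -1301672 + \frac{1}{2577071} = - \frac{3354501162711}{2577071}$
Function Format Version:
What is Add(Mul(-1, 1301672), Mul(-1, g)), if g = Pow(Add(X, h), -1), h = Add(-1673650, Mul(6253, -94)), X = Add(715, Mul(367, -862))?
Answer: Rational(-3354501162711, 2577071) ≈ -1.3017e+6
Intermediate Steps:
X = -315639 (X = Add(715, -316354) = -315639)
h = -2261432 (h = Add(-1673650, -587782) = -2261432)
g = Rational(-1, 2577071) (g = Pow(Add(-315639, -2261432), -1) = Pow(-2577071, -1) = Rational(-1, 2577071) ≈ -3.8804e-7)
Add(Mul(-1, 1301672), Mul(-1, g)) = Add(Mul(-1, 1301672), Mul(-1, Rational(-1, 2577071))) = Add(-1301672, Rational(1, 2577071)) = Rational(-3354501162711, 2577071)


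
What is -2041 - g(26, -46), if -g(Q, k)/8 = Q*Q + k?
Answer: 2999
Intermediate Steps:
g(Q, k) = -8*k - 8*Q**2 (g(Q, k) = -8*(Q*Q + k) = -8*(Q**2 + k) = -8*(k + Q**2) = -8*k - 8*Q**2)
-2041 - g(26, -46) = -2041 - (-8*(-46) - 8*26**2) = -2041 - (368 - 8*676) = -2041 - (368 - 5408) = -2041 - 1*(-5040) = -2041 + 5040 = 2999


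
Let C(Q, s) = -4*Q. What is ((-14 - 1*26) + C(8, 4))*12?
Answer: -864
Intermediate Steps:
((-14 - 1*26) + C(8, 4))*12 = ((-14 - 1*26) - 4*8)*12 = ((-14 - 26) - 32)*12 = (-40 - 32)*12 = -72*12 = -864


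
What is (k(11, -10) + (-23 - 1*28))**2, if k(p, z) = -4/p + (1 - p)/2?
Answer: 384400/121 ≈ 3176.9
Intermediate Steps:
k(p, z) = 1/2 - 4/p - p/2 (k(p, z) = -4/p + (1 - p)*(1/2) = -4/p + (1/2 - p/2) = 1/2 - 4/p - p/2)
(k(11, -10) + (-23 - 1*28))**2 = ((1/2)*(-8 + 11 - 1*11**2)/11 + (-23 - 1*28))**2 = ((1/2)*(1/11)*(-8 + 11 - 1*121) + (-23 - 28))**2 = ((1/2)*(1/11)*(-8 + 11 - 121) - 51)**2 = ((1/2)*(1/11)*(-118) - 51)**2 = (-59/11 - 51)**2 = (-620/11)**2 = 384400/121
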